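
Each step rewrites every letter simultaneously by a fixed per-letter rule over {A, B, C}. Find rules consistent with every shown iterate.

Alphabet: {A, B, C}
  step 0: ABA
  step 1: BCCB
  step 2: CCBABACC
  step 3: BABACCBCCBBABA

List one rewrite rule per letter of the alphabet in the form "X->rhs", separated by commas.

A->B, B->CC, C->BA

  step 2 ⇒ step 3: CCBABACC ⇒ BA·BA·CC·B·CC·B·BA·BA
    A ↦ B
    B ↦ CC
    C ↦ BA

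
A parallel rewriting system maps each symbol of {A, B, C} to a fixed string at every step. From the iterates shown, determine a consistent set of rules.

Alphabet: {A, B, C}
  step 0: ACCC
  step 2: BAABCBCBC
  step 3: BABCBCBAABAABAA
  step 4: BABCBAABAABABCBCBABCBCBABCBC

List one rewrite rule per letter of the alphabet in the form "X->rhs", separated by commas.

A->BC, B->BA, C->A

  step 3 ⇒ step 4: BABCBCBAABAABAA ⇒ BA·BC·BA·A·BA·A·BA·BC·BC·BA·BC·BC·BA·BC·BC
    A ↦ BC
    B ↦ BA
    C ↦ A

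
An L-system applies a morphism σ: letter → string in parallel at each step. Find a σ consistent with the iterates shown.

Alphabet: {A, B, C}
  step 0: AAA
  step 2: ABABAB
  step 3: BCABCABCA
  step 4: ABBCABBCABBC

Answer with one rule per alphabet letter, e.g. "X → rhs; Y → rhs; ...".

A->BC, B->A, C->B

  step 3 ⇒ step 4: BCABCABCA ⇒ A·B·BC·A·B·BC·A·B·BC
    A ↦ BC
    B ↦ A
    C ↦ B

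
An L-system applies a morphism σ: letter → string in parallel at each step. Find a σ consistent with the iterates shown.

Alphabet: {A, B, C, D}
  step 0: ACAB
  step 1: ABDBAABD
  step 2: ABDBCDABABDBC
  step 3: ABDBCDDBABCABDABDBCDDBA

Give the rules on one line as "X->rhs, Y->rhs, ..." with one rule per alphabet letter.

  step 2 ⇒ step 3: ABDBCDABABDBC ⇒ AB·D·BC·D·DBA·BC·AB·D·AB·D·BC·D·DBA
    A ↦ AB
    B ↦ D
    C ↦ DBA
    D ↦ BC

A->AB, B->D, C->DBA, D->BC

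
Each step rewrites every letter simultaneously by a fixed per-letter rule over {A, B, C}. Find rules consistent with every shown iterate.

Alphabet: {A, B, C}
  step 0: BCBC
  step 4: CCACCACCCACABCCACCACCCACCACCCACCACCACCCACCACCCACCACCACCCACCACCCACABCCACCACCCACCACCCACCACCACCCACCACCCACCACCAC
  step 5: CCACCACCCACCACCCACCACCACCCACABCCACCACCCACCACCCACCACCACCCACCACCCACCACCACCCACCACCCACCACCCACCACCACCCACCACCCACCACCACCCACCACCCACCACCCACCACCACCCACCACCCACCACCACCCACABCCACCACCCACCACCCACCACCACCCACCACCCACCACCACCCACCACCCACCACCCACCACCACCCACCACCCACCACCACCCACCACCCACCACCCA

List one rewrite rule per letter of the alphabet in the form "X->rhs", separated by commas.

A->C, B->AB, C->CCA

  step 4 ⇒ step 5: CCACCACCCACABCCACCACCCACCACCCACCACCACCCACCACCCACCACCACCCACCACCCACABCCACCACCCACCACCCACCACCACCCACCACCCACCACCAC ⇒ CCA·CCA·C·CCA·CCA·C·CCA·CCA·CCA·C·CCA·C·AB·CCA·CCA·C·CCA·CCA·C·CCA·CCA·CCA·C·CCA·CCA·C·CCA·CCA·CCA·C·CCA·CCA·C·CCA·CCA·C·CCA·CCA·CCA·C·CCA·CCA·C·CCA·CCA·CCA·C·CCA·CCA·C·CCA·CCA·C·CCA·CCA·CCA·C·CCA·CCA·C·CCA·CCA·CCA·C·CCA·C·AB·CCA·CCA·C·CCA·CCA·C·CCA·CCA·CCA·C·CCA·CCA·C·CCA·CCA·CCA·C·CCA·CCA·C·CCA·CCA·C·CCA·CCA·CCA·C·CCA·CCA·C·CCA·CCA·CCA·C·CCA·CCA·C·CCA·CCA·C·CCA
    A ↦ C
    B ↦ AB
    C ↦ CCA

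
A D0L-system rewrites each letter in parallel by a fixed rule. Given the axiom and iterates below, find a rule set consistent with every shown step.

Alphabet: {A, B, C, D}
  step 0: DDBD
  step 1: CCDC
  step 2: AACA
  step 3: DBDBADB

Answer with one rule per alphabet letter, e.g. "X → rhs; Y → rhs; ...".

  step 2 ⇒ step 3: AACA ⇒ DB·DB·A·DB
    A ↦ DB
    C ↦ A
  step 0 ⇒ step 1: DDBD ⇒ C·C·D·C
    B ↦ D
  step 0 ⇒ step 1: DDBD ⇒ C·C·D·C
    D ↦ C

A->DB, B->D, C->A, D->C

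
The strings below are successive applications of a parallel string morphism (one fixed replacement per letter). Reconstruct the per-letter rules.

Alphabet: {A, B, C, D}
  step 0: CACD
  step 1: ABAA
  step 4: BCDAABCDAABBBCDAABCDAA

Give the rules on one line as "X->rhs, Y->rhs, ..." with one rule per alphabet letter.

  step 0 ⇒ step 1: CACD ⇒ A·B·A·A
    A ↦ B
    C ↦ A
    D ↦ A
    B ↦ BCD  (constrained at step 1)

A->B, B->BCD, C->A, D->A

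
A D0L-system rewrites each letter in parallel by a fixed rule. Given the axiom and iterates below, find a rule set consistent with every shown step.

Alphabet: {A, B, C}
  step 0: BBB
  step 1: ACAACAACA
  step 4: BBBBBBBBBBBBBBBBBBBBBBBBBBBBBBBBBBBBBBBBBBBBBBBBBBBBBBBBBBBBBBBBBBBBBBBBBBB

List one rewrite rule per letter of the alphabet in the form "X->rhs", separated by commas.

A->BB, B->ACA, C->B

  step 0 ⇒ step 1: BBB ⇒ ACA·ACA·ACA
    B ↦ ACA
    A ↦ BB  (constrained at step 1)
    C ↦ B  (constrained at step 1)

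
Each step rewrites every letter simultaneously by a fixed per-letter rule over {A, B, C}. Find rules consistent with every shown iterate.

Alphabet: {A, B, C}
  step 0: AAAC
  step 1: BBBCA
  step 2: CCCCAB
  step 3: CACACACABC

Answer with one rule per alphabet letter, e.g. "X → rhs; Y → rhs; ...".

A->B, B->C, C->CA

  step 2 ⇒ step 3: CCCCAB ⇒ CA·CA·CA·CA·B·C
    A ↦ B
    B ↦ C
    C ↦ CA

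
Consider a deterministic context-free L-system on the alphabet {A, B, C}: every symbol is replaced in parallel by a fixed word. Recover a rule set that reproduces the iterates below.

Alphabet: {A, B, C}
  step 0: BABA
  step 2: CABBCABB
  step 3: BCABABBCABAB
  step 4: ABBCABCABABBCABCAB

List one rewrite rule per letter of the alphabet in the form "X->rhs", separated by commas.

  step 3 ⇒ step 4: BCABABBCABAB ⇒ AB·B·C·AB·C·AB·AB·B·C·AB·C·AB
    A ↦ C
    B ↦ AB
    C ↦ B

A->C, B->AB, C->B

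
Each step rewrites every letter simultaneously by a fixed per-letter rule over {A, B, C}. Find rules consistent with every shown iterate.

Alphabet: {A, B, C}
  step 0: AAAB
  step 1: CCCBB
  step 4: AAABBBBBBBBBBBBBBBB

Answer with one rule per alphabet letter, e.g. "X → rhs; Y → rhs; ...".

  step 0 ⇒ step 1: AAAB ⇒ C·C·C·BB
    A ↦ C
    B ↦ BB
    C ↦ A  (constrained at step 1)

A->C, B->BB, C->A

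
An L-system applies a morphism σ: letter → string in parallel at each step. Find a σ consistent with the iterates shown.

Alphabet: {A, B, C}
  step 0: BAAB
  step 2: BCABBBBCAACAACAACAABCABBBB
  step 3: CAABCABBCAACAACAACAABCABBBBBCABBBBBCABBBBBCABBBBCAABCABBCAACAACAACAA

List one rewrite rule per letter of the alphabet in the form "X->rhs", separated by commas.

A->BB, B->CAA, C->BCA

  step 2 ⇒ step 3: BCABBBBCAACAACAACAABCABBBB ⇒ CAA·BCA·BB·CAA·CAA·CAA·CAA·BCA·BB·BB·BCA·BB·BB·BCA·BB·BB·BCA·BB·BB·CAA·BCA·BB·CAA·CAA·CAA·CAA
    A ↦ BB
    B ↦ CAA
    C ↦ BCA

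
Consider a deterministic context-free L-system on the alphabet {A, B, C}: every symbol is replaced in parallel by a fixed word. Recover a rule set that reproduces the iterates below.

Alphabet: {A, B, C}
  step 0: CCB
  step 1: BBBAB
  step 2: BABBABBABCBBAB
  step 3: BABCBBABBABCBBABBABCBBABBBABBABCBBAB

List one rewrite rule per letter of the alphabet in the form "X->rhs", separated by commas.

  step 2 ⇒ step 3: BABBABBABCBBAB ⇒ BAB·CB·BAB·BAB·CB·BAB·BAB·CB·BAB·B·BAB·BAB·CB·BAB
    A ↦ CB
    B ↦ BAB
    C ↦ B

A->CB, B->BAB, C->B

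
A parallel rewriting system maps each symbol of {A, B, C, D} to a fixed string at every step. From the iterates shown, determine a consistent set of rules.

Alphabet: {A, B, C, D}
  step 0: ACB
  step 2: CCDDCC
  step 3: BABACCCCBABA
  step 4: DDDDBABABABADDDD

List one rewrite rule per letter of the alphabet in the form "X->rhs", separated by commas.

A->D, B->D, C->BA, D->CC

  step 3 ⇒ step 4: BABACCCCBABA ⇒ D·D·D·D·BA·BA·BA·BA·D·D·D·D
    A ↦ D
    B ↦ D
    C ↦ BA
  step 2 ⇒ step 3: CCDDCC ⇒ BA·BA·CC·CC·BA·BA
    D ↦ CC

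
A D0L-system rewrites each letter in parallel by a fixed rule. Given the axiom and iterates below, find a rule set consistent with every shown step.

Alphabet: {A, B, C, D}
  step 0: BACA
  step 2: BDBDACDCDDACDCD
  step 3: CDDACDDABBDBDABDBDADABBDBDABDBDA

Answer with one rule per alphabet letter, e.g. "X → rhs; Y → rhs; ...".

  step 2 ⇒ step 3: BDBDACDCDDACDCD ⇒ CD·DA·CD·DA·B·BDB·DA·BDB·DA·DA·B·BDB·DA·BDB·DA
    A ↦ B
    B ↦ CD
    C ↦ BDB
    D ↦ DA

A->B, B->CD, C->BDB, D->DA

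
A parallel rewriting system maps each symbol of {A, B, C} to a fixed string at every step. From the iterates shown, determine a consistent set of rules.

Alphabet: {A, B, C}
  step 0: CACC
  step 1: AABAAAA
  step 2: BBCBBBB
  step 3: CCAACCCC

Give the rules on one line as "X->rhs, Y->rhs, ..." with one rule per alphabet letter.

  step 2 ⇒ step 3: BBCBBBB ⇒ C·C·AA·C·C·C·C
    B ↦ C
    C ↦ AA
  step 0 ⇒ step 1: CACC ⇒ AA·B·AA·AA
    A ↦ B

A->B, B->C, C->AA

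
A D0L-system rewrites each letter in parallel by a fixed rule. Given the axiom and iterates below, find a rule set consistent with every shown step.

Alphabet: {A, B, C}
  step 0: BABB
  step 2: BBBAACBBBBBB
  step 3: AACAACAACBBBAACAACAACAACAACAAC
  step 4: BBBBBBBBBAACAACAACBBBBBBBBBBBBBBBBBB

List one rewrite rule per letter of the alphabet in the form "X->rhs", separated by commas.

  step 3 ⇒ step 4: AACAACAACBBBAACAACAACAACAACAAC ⇒ B·B·B·B·B·B·B·B·B·AAC·AAC·AAC·B·B·B·B·B·B·B·B·B·B·B·B·B·B·B·B·B·B
    A ↦ B
    B ↦ AAC
    C ↦ B

A->B, B->AAC, C->B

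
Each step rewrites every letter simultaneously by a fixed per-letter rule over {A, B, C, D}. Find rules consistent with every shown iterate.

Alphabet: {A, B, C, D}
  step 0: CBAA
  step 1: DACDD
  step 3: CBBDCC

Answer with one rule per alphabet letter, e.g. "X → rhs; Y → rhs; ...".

A->D, B->C, C->DA, D->B

  step 0 ⇒ step 1: CBAA ⇒ DA·C·D·D
    A ↦ D
    B ↦ C
    C ↦ DA
    D ↦ B  (constrained at step 1)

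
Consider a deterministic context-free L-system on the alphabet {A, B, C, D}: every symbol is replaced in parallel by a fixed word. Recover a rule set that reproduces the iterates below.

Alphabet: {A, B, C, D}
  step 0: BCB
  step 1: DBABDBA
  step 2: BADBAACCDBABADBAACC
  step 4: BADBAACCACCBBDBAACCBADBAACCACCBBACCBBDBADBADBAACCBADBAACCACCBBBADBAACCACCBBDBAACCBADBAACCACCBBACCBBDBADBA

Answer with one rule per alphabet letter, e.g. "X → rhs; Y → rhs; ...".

  step 1 ⇒ step 2: DBABDBA ⇒ BA·DBA·ACC·DBA·BA·DBA·ACC
    A ↦ ACC
    B ↦ DBA
    D ↦ BA
  step 0 ⇒ step 1: BCB ⇒ DBA·B·DBA
    C ↦ B

A->ACC, B->DBA, C->B, D->BA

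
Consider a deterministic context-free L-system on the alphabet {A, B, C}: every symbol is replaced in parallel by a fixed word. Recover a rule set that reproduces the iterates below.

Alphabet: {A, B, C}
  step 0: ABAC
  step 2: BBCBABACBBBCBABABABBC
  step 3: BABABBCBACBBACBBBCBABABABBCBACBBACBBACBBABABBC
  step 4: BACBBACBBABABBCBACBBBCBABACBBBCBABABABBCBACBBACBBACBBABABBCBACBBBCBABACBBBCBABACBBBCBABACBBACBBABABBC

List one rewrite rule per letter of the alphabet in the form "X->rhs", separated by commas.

  step 3 ⇒ step 4: BABABBCBACBBACBBBCBABABABBCBACBBACBBACBBABABBC ⇒ BA·CB·BA·CB·BA·BA·BBC·BA·CB·BBC·BA·BA·CB·BBC·BA·BA·BA·BBC·BA·CB·BA·CB·BA·CB·BA·BA·BBC·BA·CB·BBC·BA·BA·CB·BBC·BA·BA·CB·BBC·BA·BA·CB·BA·CB·BA·BA·BBC
    A ↦ CB
    B ↦ BA
    C ↦ BBC

A->CB, B->BA, C->BBC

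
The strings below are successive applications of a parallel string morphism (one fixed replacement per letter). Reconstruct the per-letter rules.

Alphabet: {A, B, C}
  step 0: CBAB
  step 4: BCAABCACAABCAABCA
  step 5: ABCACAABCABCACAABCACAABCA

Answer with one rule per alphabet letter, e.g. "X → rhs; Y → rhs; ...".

  step 4 ⇒ step 5: BCAABCACAABCAABCA ⇒ A·B·CA·CA·A·B·CA·B·CA·CA·A·B·CA·CA·A·B·CA
    A ↦ CA
    B ↦ A
    C ↦ B

A->CA, B->A, C->B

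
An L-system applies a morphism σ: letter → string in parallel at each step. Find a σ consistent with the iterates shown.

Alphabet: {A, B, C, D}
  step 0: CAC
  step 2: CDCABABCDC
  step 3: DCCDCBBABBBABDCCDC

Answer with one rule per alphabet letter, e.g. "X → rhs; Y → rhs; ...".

A->BB, B->AB, C->DC, D->C

  step 2 ⇒ step 3: CDCABABCDC ⇒ DC·C·DC·BB·AB·BB·AB·DC·C·DC
    A ↦ BB
    B ↦ AB
    C ↦ DC
    D ↦ C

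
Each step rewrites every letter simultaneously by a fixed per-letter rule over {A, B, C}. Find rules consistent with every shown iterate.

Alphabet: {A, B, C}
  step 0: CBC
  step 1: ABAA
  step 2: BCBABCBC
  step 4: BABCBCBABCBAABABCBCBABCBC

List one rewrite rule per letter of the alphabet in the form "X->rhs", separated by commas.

A->BC, B->BA, C->A

  step 1 ⇒ step 2: ABAA ⇒ BC·BA·BC·BC
    A ↦ BC
    B ↦ BA
  step 0 ⇒ step 1: CBC ⇒ A·BA·A
    C ↦ A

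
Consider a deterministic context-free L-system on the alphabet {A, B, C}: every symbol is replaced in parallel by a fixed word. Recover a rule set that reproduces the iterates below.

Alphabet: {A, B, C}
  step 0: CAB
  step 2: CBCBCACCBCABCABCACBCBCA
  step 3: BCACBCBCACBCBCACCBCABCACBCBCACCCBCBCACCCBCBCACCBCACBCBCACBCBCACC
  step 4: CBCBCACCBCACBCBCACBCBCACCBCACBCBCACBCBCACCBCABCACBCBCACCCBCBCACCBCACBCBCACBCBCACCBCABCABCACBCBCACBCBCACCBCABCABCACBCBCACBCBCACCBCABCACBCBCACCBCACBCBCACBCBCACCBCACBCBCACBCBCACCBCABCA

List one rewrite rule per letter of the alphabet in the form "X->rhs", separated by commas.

A->CC, B->CBC, C->BCA

  step 3 ⇒ step 4: BCACBCBCACBCBCACCBCABCACBCBCACCCBCBCACCCBCBCACCBCACBCBCACBCBCACC ⇒ CBC·BCA·CC·BCA·CBC·BCA·CBC·BCA·CC·BCA·CBC·BCA·CBC·BCA·CC·BCA·BCA·CBC·BCA·CC·CBC·BCA·CC·BCA·CBC·BCA·CBC·BCA·CC·BCA·BCA·BCA·CBC·BCA·CBC·BCA·CC·BCA·BCA·BCA·CBC·BCA·CBC·BCA·CC·BCA·BCA·CBC·BCA·CC·BCA·CBC·BCA·CBC·BCA·CC·BCA·CBC·BCA·CBC·BCA·CC·BCA·BCA
    A ↦ CC
    B ↦ CBC
    C ↦ BCA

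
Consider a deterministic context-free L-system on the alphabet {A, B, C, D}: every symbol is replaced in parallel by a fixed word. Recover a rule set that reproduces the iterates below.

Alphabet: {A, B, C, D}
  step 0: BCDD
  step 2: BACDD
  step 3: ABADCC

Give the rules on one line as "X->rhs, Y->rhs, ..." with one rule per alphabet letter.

A->BA, B->A, C->D, D->C

  step 2 ⇒ step 3: BACDD ⇒ A·BA·D·C·C
    A ↦ BA
    B ↦ A
    C ↦ D
    D ↦ C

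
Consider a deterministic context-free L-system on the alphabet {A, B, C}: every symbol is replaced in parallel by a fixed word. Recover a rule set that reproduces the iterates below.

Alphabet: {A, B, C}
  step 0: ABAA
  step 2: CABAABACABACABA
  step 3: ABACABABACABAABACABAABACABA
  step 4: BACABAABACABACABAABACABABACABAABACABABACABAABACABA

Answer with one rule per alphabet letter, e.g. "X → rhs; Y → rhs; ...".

A->BA, B->CA, C->A

  step 3 ⇒ step 4: ABACABABACABAABACABAABACABA ⇒ BA·CA·BA·A·BA·CA·BA·CA·BA·A·BA·CA·BA·BA·CA·BA·A·BA·CA·BA·BA·CA·BA·A·BA·CA·BA
    A ↦ BA
    B ↦ CA
    C ↦ A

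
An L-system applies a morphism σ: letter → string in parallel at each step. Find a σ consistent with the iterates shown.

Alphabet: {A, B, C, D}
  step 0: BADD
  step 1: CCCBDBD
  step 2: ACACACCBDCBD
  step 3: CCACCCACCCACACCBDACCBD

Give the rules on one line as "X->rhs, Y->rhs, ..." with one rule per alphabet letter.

A->CC, B->C, C->AC, D->BD

  step 2 ⇒ step 3: ACACACCBDCBD ⇒ CC·AC·CC·AC·CC·AC·AC·C·BD·AC·C·BD
    A ↦ CC
    B ↦ C
    C ↦ AC
    D ↦ BD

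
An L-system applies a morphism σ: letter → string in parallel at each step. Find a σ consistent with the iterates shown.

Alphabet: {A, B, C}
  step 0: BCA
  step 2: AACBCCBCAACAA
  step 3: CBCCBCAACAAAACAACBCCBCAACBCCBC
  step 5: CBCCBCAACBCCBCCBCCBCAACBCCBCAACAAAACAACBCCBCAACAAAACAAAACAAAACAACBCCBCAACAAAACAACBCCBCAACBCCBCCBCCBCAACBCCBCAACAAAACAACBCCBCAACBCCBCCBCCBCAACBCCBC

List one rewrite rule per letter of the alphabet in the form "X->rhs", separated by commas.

  step 2 ⇒ step 3: AACBCCBCAACAA ⇒ CBC·CBC·AA·C·AA·AA·C·AA·CBC·CBC·AA·CBC·CBC
    A ↦ CBC
    B ↦ C
    C ↦ AA

A->CBC, B->C, C->AA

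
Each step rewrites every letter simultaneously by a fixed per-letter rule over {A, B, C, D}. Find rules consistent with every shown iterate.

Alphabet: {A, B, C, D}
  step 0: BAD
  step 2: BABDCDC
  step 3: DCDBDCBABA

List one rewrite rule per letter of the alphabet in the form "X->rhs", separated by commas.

A->DB, B->DC, C->A, D->B

  step 2 ⇒ step 3: BABDCDC ⇒ DC·DB·DC·B·A·B·A
    A ↦ DB
    B ↦ DC
    C ↦ A
    D ↦ B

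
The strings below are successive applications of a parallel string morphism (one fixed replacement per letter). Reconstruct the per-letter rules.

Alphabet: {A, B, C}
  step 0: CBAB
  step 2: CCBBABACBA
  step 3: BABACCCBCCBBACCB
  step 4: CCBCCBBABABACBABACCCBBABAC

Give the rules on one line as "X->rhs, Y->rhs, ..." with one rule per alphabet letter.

A->CB, B->C, C->BA

  step 3 ⇒ step 4: BABACCCBCCBBACCB ⇒ C·CB·C·CB·BA·BA·BA·C·BA·BA·C·C·CB·BA·BA·C
    A ↦ CB
    B ↦ C
    C ↦ BA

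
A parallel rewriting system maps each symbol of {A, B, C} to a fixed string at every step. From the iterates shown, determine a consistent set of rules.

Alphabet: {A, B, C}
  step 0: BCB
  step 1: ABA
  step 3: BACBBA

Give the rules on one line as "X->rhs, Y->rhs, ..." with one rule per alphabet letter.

  step 0 ⇒ step 1: BCB ⇒ A·B·A
    B ↦ A
    C ↦ B
    A ↦ CB  (constrained at step 1)

A->CB, B->A, C->B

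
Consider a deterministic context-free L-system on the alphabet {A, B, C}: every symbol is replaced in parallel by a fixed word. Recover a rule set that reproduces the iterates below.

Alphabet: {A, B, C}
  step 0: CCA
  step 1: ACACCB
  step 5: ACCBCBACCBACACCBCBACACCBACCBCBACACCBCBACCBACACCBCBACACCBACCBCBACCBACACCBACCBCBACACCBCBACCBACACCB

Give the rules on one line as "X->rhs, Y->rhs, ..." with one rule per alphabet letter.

A->CB, B->CB, C->AC

  step 0 ⇒ step 1: CCA ⇒ AC·AC·CB
    A ↦ CB
    C ↦ AC
    B ↦ CB  (constrained at step 1)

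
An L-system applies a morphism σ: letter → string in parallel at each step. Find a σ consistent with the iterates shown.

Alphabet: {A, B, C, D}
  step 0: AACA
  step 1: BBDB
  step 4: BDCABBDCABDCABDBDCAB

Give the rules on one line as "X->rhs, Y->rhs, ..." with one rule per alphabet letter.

A->B, B->DC, C->D, D->AB

  step 0 ⇒ step 1: AACA ⇒ B·B·D·B
    A ↦ B
    C ↦ D
    B ↦ DC  (constrained at step 1)
    D ↦ AB  (constrained at step 1)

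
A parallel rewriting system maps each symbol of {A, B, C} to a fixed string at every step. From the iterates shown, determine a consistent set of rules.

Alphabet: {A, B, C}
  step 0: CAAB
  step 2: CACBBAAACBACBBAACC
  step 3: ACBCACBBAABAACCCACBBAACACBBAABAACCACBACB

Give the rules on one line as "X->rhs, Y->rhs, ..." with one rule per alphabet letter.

A->C, B->BAA, C->ACB

  step 2 ⇒ step 3: CACBBAAACBACBBAACC ⇒ ACB·C·ACB·BAA·BAA·C·C·C·ACB·BAA·C·ACB·BAA·BAA·C·C·ACB·ACB
    A ↦ C
    B ↦ BAA
    C ↦ ACB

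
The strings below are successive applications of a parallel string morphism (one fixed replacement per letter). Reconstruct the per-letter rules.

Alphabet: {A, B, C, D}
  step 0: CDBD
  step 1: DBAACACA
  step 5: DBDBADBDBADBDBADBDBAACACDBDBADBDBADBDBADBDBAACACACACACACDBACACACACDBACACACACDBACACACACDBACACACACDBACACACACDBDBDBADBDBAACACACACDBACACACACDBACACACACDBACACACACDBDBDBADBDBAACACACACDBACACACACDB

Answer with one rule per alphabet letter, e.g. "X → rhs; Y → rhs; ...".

  step 0 ⇒ step 1: CDBD ⇒ DBA·A·CAC·A
    B ↦ CAC
    C ↦ DBA
    D ↦ A
    A ↦ DB  (constrained at step 1)

A->DB, B->CAC, C->DBA, D->A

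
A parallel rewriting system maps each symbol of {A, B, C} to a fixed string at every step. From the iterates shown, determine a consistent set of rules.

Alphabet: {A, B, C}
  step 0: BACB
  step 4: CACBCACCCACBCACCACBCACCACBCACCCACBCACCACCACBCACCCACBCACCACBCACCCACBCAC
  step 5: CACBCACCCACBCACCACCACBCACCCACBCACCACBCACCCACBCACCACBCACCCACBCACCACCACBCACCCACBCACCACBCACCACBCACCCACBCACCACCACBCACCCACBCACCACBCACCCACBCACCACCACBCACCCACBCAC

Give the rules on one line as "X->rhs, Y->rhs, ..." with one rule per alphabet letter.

A->B, B->C, C->CAC

  step 4 ⇒ step 5: CACBCACCCACBCACCACBCACCACBCACCCACBCACCACCACBCACCCACBCACCACBCACCCACBCAC ⇒ CAC·B·CAC·C·CAC·B·CAC·CAC·CAC·B·CAC·C·CAC·B·CAC·CAC·B·CAC·C·CAC·B·CAC·CAC·B·CAC·C·CAC·B·CAC·CAC·CAC·B·CAC·C·CAC·B·CAC·CAC·B·CAC·CAC·B·CAC·C·CAC·B·CAC·CAC·CAC·B·CAC·C·CAC·B·CAC·CAC·B·CAC·C·CAC·B·CAC·CAC·CAC·B·CAC·C·CAC·B·CAC
    A ↦ B
    B ↦ C
    C ↦ CAC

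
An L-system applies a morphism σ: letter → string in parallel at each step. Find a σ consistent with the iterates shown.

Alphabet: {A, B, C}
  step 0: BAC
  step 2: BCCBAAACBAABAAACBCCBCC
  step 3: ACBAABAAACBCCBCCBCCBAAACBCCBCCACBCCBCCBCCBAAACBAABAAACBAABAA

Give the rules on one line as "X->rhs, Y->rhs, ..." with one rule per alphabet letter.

  step 2 ⇒ step 3: BCCBAAACBAABAAACBCCBCC ⇒ AC·BAA·BAA·AC·BCC·BCC·BCC·BAA·AC·BCC·BCC·AC·BCC·BCC·BCC·BAA·AC·BAA·BAA·AC·BAA·BAA
    A ↦ BCC
    B ↦ AC
    C ↦ BAA

A->BCC, B->AC, C->BAA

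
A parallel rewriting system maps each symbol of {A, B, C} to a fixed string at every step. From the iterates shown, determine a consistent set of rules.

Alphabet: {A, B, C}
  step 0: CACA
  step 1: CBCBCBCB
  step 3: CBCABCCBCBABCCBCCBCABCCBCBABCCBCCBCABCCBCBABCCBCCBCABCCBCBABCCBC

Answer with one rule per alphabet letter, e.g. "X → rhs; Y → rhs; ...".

A->B, B->ABC, C->CBC

  step 0 ⇒ step 1: CACA ⇒ CBC·B·CBC·B
    A ↦ B
    C ↦ CBC
    B ↦ ABC  (constrained at step 1)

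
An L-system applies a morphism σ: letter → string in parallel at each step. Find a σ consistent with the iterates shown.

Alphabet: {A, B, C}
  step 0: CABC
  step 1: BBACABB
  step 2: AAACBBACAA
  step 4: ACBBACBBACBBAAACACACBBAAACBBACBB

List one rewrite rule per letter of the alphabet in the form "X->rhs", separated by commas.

  step 1 ⇒ step 2: BBACABB ⇒ A·A·AC·BB·AC·A·A
    A ↦ AC
    B ↦ A
    C ↦ BB

A->AC, B->A, C->BB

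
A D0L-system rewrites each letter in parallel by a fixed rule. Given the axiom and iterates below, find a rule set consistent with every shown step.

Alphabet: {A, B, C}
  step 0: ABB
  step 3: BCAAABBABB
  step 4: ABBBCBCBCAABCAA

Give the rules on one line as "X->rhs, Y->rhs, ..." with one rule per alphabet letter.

  step 3 ⇒ step 4: BCAAABBABB ⇒ A·BB·BC·BC·BC·A·A·BC·A·A
    A ↦ BC
    B ↦ A
    C ↦ BB

A->BC, B->A, C->BB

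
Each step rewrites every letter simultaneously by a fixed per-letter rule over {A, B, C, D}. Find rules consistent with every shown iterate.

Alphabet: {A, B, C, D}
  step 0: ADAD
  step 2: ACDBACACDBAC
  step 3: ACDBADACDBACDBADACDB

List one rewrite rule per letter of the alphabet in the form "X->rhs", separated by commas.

  step 2 ⇒ step 3: ACDBACACDBAC ⇒ AC·DB·A·D·AC·DB·AC·DB·A·D·AC·DB
    A ↦ AC
    B ↦ D
    C ↦ DB
    D ↦ A

A->AC, B->D, C->DB, D->A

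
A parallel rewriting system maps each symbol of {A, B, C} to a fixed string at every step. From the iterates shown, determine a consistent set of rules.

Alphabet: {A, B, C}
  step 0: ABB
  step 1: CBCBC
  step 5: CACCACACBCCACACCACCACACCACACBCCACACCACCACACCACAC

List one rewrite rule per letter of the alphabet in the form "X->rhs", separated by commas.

  step 0 ⇒ step 1: ABB ⇒ C·BC·BC
    A ↦ C
    B ↦ BC
    C ↦ CA  (constrained at step 1)

A->C, B->BC, C->CA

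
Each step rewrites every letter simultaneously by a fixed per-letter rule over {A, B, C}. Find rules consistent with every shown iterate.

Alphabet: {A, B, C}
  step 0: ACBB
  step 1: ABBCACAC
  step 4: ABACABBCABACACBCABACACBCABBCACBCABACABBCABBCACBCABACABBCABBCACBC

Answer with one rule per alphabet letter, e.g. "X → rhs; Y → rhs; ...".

  step 0 ⇒ step 1: ACBB ⇒ AB·BC·AC·AC
    A ↦ AB
    B ↦ AC
    C ↦ BC

A->AB, B->AC, C->BC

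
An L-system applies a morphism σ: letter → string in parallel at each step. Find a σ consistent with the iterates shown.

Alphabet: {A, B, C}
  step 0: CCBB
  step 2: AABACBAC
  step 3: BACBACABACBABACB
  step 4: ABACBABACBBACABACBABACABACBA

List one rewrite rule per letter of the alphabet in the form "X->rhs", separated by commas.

A->BAC, B->A, C->B

  step 3 ⇒ step 4: BACBACABACBABACB ⇒ A·BAC·B·A·BAC·B·BAC·A·BAC·B·A·BAC·A·BAC·B·A
    A ↦ BAC
    B ↦ A
    C ↦ B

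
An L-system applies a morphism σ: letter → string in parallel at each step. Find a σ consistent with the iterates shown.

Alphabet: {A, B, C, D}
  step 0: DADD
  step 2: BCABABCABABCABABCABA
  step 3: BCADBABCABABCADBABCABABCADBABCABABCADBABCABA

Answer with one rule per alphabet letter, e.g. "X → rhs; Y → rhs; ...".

A->BA, B->BCA, C->D, D->BA

  step 2 ⇒ step 3: BCABABCABABCABABCABA ⇒ BCA·D·BA·BCA·BA·BCA·D·BA·BCA·BA·BCA·D·BA·BCA·BA·BCA·D·BA·BCA·BA
    A ↦ BA
    B ↦ BCA
    C ↦ D
    D ↦ BA  (constrained at step 0)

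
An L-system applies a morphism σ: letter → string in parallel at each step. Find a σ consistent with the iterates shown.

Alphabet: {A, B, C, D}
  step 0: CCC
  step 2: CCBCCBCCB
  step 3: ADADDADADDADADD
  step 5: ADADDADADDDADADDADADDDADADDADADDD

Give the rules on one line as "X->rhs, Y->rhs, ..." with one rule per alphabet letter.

  step 2 ⇒ step 3: CCBCCBCCB ⇒ AD·AD·D·AD·AD·D·AD·AD·D
    B ↦ D
    C ↦ AD
    A ↦ CC  (constrained at step 3)
    D ↦ B  (constrained at step 3)

A->CC, B->D, C->AD, D->B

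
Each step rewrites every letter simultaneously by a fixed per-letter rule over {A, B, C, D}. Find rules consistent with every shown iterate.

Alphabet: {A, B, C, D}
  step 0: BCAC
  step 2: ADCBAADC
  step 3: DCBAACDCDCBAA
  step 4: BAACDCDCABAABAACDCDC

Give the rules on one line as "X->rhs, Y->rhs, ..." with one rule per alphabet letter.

  step 3 ⇒ step 4: DCBAACDCDCBAA ⇒ BA·A·C·DC·DC·A·BA·A·BA·A·C·DC·DC
    A ↦ DC
    B ↦ C
    C ↦ A
    D ↦ BA

A->DC, B->C, C->A, D->BA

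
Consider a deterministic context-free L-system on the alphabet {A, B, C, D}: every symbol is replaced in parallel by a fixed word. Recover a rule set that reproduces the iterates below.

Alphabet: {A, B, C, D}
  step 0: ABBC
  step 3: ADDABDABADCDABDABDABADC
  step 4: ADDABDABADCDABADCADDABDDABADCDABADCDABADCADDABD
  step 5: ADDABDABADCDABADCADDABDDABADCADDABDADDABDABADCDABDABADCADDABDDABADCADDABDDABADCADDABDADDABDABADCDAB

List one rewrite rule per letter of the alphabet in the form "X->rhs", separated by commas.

A->AD, B->C, C->D, D->DAB

  step 4 ⇒ step 5: ADDABDABADCDABADCADDABDDABADCDABADCDABADCADDABD ⇒ AD·DAB·DAB·AD·C·DAB·AD·C·AD·DAB·D·DAB·AD·C·AD·DAB·D·AD·DAB·DAB·AD·C·DAB·DAB·AD·C·AD·DAB·D·DAB·AD·C·AD·DAB·D·DAB·AD·C·AD·DAB·D·AD·DAB·DAB·AD·C·DAB
    A ↦ AD
    B ↦ C
    C ↦ D
    D ↦ DAB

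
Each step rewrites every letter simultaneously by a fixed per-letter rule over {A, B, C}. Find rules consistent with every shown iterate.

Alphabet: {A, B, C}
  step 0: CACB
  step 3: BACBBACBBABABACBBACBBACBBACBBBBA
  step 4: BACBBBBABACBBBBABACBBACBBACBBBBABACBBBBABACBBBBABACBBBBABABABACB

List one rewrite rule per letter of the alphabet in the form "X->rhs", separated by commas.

  step 3 ⇒ step 4: BACBBACBBABABACBBACBBACBBACBBBBA ⇒ BA·CB·BB·BA·BA·CB·BB·BA·BA·CB·BA·CB·BA·CB·BB·BA·BA·CB·BB·BA·BA·CB·BB·BA·BA·CB·BB·BA·BA·BA·BA·CB
    A ↦ CB
    B ↦ BA
    C ↦ BB

A->CB, B->BA, C->BB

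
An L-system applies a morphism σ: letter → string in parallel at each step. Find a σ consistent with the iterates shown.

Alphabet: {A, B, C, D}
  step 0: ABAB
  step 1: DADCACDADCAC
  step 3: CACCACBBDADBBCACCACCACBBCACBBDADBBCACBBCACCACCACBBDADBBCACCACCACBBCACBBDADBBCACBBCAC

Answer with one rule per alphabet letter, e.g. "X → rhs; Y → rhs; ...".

A->DAD, B->CAC, C->BDB, D->BB

  step 0 ⇒ step 1: ABAB ⇒ DAD·CAC·DAD·CAC
    A ↦ DAD
    B ↦ CAC
    C ↦ BDB  (constrained at step 1)
    D ↦ BB  (constrained at step 1)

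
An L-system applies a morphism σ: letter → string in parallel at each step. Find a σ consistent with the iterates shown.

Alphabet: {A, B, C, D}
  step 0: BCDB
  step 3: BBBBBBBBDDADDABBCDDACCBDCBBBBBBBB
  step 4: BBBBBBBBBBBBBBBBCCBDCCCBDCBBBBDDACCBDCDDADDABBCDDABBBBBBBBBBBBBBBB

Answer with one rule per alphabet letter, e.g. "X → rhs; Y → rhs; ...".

  step 3 ⇒ step 4: BBBBBBBBDDADDABBCDDACCBDCBBBBBBBB ⇒ BB·BB·BB·BB·BB·BB·BB·BB·C·C·BDC·C·C·BDC·BB·BB·DDA·C·C·BDC·DDA·DDA·BB·C·DDA·BB·BB·BB·BB·BB·BB·BB·BB
    A ↦ BDC
    B ↦ BB
    C ↦ DDA
    D ↦ C

A->BDC, B->BB, C->DDA, D->C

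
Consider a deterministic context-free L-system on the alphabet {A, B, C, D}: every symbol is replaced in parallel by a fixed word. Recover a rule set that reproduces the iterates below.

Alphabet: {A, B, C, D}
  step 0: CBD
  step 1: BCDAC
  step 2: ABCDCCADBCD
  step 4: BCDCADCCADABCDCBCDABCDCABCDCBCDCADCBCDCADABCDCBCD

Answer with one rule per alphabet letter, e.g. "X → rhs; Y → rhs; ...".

  step 1 ⇒ step 2: BCDAC ⇒ A·BCD·C·CAD·BCD
    A ↦ CAD
    B ↦ A
    C ↦ BCD
    D ↦ C

A->CAD, B->A, C->BCD, D->C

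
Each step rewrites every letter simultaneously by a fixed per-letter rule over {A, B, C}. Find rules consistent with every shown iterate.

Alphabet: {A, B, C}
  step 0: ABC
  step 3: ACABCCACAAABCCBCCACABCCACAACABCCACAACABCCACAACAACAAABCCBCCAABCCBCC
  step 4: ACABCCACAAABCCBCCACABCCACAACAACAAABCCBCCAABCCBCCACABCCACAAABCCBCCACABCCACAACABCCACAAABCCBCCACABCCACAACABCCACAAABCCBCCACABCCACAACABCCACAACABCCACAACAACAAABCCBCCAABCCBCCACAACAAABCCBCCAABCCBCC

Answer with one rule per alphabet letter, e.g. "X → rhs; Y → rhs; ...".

A->ACA, B->AA, C->BCC

  step 3 ⇒ step 4: ACABCCACAAABCCBCCACABCCACAACABCCACAACABCCACAACAACAAABCCBCCAABCCBCC ⇒ ACA·BCC·ACA·AA·BCC·BCC·ACA·BCC·ACA·ACA·ACA·AA·BCC·BCC·AA·BCC·BCC·ACA·BCC·ACA·AA·BCC·BCC·ACA·BCC·ACA·ACA·BCC·ACA·AA·BCC·BCC·ACA·BCC·ACA·ACA·BCC·ACA·AA·BCC·BCC·ACA·BCC·ACA·ACA·BCC·ACA·ACA·BCC·ACA·ACA·ACA·AA·BCC·BCC·AA·BCC·BCC·ACA·ACA·AA·BCC·BCC·AA·BCC·BCC
    A ↦ ACA
    B ↦ AA
    C ↦ BCC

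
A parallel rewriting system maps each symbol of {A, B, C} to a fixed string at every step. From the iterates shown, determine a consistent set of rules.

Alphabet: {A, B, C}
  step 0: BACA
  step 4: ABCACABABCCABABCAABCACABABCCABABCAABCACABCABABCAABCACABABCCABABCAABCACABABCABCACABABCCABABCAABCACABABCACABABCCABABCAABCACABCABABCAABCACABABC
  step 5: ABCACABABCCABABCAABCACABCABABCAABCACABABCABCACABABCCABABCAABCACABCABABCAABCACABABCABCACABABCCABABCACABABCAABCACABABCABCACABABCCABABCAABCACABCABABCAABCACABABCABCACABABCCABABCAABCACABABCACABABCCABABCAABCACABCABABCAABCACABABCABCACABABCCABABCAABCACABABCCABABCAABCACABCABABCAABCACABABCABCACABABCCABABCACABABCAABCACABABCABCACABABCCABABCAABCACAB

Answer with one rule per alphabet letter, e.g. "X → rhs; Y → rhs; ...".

  step 4 ⇒ step 5: ABCACABABCCABABCAABCACABABCCABABCAABCACABCABABCAABCACABABCCABABCAABCACABABCABCACABABCCABABCAABCACABABCACABABCCABABCAABCACABCABABCAABCACABABC ⇒ ABC·A·CAB·ABC·CAB·ABC·A·ABC·A·CAB·CAB·ABC·A·ABC·A·CAB·ABC·ABC·A·CAB·ABC·CAB·ABC·A·ABC·A·CAB·CAB·ABC·A·ABC·A·CAB·ABC·ABC·A·CAB·ABC·CAB·ABC·A·CAB·ABC·A·ABC·A·CAB·ABC·ABC·A·CAB·ABC·CAB·ABC·A·ABC·A·CAB·CAB·ABC·A·ABC·A·CAB·ABC·ABC·A·CAB·ABC·CAB·ABC·A·ABC·A·CAB·ABC·A·CAB·ABC·CAB·ABC·A·ABC·A·CAB·CAB·ABC·A·ABC·A·CAB·ABC·ABC·A·CAB·ABC·CAB·ABC·A·ABC·A·CAB·ABC·CAB·ABC·A·ABC·A·CAB·CAB·ABC·A·ABC·A·CAB·ABC·ABC·A·CAB·ABC·CAB·ABC·A·CAB·ABC·A·ABC·A·CAB·ABC·ABC·A·CAB·ABC·CAB·ABC·A·ABC·A·CAB
    A ↦ ABC
    B ↦ A
    C ↦ CAB

A->ABC, B->A, C->CAB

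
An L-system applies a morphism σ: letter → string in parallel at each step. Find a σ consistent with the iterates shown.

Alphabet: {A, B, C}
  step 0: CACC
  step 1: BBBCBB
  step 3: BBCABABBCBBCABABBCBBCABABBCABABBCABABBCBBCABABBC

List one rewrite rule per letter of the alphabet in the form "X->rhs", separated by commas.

  step 0 ⇒ step 1: CACC ⇒ B·BBC·B·B
    A ↦ BBC
    C ↦ B
    B ↦ ABA  (constrained at step 1)

A->BBC, B->ABA, C->B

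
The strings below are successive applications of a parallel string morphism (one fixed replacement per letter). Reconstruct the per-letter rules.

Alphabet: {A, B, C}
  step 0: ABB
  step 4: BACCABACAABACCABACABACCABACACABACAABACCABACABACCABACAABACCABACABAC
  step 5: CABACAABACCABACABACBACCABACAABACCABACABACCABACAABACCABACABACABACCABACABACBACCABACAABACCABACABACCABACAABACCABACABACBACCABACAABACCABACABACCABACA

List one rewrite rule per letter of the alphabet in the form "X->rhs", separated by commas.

A->BAC, B->CA, C->A

  step 4 ⇒ step 5: BACCABACAABACCABACABACCABACACABACAABACCABACABACCABACAABACCABACABAC ⇒ CA·BAC·A·A·BAC·CA·BAC·A·BAC·BAC·CA·BAC·A·A·BAC·CA·BAC·A·BAC·CA·BAC·A·A·BAC·CA·BAC·A·BAC·A·BAC·CA·BAC·A·BAC·BAC·CA·BAC·A·A·BAC·CA·BAC·A·BAC·CA·BAC·A·A·BAC·CA·BAC·A·BAC·BAC·CA·BAC·A·A·BAC·CA·BAC·A·BAC·CA·BAC·A
    A ↦ BAC
    B ↦ CA
    C ↦ A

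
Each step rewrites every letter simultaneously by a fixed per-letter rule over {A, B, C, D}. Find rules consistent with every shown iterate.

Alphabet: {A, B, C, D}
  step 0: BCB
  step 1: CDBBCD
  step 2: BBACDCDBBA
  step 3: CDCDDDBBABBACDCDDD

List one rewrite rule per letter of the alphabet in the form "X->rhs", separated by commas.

  step 2 ⇒ step 3: BBACDCDBBA ⇒ CD·CD·DD·BB·A·BB·A·CD·CD·DD
    A ↦ DD
    B ↦ CD
    C ↦ BB
    D ↦ A

A->DD, B->CD, C->BB, D->A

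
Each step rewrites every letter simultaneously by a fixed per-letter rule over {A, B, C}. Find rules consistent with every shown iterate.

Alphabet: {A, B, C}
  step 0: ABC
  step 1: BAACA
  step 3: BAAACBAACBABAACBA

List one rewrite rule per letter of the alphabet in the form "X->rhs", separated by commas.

A->BA, B->AC, C->A

  step 0 ⇒ step 1: ABC ⇒ BA·AC·A
    A ↦ BA
    B ↦ AC
    C ↦ A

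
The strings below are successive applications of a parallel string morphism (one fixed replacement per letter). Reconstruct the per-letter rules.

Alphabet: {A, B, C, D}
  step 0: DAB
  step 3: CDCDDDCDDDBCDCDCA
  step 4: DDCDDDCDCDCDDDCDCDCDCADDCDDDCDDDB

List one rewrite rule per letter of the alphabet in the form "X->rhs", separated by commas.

  step 3 ⇒ step 4: CDCDDDCDDDBCDCDCA ⇒ DD·CD·DD·CD·CD·CD·DD·CD·CD·CD·CA·DD·CD·DD·CD·DD·B
    A ↦ B
    B ↦ CA
    C ↦ DD
    D ↦ CD

A->B, B->CA, C->DD, D->CD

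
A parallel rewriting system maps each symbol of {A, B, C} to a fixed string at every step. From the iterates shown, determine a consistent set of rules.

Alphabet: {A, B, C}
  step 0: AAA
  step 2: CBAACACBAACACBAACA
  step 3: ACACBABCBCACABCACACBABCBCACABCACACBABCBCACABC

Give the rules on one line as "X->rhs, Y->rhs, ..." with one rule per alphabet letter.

A->BC, B->CBA, C->ACA

  step 2 ⇒ step 3: CBAACACBAACACBAACA ⇒ ACA·CBA·BC·BC·ACA·BC·ACA·CBA·BC·BC·ACA·BC·ACA·CBA·BC·BC·ACA·BC
    A ↦ BC
    B ↦ CBA
    C ↦ ACA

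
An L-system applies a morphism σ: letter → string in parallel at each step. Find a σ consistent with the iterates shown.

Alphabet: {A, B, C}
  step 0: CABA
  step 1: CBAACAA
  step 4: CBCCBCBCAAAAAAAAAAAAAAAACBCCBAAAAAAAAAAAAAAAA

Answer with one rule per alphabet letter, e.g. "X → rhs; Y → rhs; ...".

  step 0 ⇒ step 1: CABA ⇒ CB·AA·C·AA
    A ↦ AA
    B ↦ C
    C ↦ CB

A->AA, B->C, C->CB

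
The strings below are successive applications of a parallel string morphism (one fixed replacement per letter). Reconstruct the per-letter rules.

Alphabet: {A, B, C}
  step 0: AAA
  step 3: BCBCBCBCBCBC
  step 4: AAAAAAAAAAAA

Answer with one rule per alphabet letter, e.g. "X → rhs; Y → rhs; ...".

A->BC, B->A, C->A

  step 3 ⇒ step 4: BCBCBCBCBCBC ⇒ A·A·A·A·A·A·A·A·A·A·A·A
    B ↦ A
    C ↦ A
    A ↦ BC  (constrained at step 0)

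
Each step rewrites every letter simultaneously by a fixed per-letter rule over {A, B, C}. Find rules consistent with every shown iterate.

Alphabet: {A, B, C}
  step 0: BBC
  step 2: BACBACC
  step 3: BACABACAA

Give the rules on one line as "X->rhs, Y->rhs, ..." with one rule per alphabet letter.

A->C, B->BA, C->A

  step 2 ⇒ step 3: BACBACC ⇒ BA·C·A·BA·C·A·A
    A ↦ C
    B ↦ BA
    C ↦ A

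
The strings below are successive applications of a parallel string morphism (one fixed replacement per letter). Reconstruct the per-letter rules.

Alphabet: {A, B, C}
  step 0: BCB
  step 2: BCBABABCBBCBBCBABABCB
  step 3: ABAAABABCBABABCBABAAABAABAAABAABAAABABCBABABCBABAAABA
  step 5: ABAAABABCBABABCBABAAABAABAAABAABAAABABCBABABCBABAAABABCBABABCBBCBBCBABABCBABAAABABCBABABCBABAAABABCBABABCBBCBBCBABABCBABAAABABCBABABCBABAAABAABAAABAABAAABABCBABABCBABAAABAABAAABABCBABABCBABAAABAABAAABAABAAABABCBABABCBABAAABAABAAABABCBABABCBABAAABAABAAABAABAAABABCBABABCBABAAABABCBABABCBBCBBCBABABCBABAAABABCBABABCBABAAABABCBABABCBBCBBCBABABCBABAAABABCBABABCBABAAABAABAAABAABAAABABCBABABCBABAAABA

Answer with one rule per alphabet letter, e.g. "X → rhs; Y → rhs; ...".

A->BCB, B->ABA, C->A

  step 2 ⇒ step 3: BCBABABCBBCBBCBABABCB ⇒ ABA·A·ABA·BCB·ABA·BCB·ABA·A·ABA·ABA·A·ABA·ABA·A·ABA·BCB·ABA·BCB·ABA·A·ABA
    A ↦ BCB
    B ↦ ABA
    C ↦ A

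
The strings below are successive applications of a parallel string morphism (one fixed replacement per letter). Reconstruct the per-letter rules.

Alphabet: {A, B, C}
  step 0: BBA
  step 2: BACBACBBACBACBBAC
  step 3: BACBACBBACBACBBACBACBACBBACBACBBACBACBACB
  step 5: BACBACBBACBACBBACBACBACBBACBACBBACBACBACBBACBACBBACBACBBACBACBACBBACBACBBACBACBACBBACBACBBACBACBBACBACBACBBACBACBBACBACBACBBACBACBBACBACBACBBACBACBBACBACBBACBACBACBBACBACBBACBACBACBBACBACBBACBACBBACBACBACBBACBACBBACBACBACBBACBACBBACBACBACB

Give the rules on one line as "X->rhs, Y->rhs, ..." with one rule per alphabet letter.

  step 2 ⇒ step 3: BACBACBBACBACBBAC ⇒ BAC·B·ACB·BAC·B·ACB·BAC·BAC·B·ACB·BAC·B·ACB·BAC·BAC·B·ACB
    A ↦ B
    B ↦ BAC
    C ↦ ACB

A->B, B->BAC, C->ACB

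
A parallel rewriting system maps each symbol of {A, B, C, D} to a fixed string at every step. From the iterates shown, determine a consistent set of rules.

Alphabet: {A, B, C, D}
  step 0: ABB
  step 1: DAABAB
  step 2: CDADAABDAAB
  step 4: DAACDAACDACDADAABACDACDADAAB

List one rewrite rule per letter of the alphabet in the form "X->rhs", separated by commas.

  step 1 ⇒ step 2: DAABAB ⇒ C·DA·DA·AB·DA·AB
    A ↦ DA
    B ↦ AB
    D ↦ C
    C ↦ A  (constrained at step 2)

A->DA, B->AB, C->A, D->C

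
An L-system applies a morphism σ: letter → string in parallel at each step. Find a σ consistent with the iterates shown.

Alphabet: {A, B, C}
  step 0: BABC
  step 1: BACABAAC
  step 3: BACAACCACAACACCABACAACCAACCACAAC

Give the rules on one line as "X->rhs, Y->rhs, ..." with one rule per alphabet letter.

A->CA, B->BA, C->AC

  step 0 ⇒ step 1: BABC ⇒ BA·CA·BA·AC
    A ↦ CA
    B ↦ BA
    C ↦ AC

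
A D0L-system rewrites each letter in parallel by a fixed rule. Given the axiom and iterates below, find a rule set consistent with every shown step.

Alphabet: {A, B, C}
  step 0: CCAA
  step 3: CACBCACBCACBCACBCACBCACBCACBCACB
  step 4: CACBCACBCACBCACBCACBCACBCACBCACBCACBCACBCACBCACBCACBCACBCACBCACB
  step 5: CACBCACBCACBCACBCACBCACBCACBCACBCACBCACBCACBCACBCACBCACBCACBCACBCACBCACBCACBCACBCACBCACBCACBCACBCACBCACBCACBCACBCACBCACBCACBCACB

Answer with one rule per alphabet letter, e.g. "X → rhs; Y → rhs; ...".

  step 4 ⇒ step 5: CACBCACBCACBCACBCACBCACBCACBCACBCACBCACBCACBCACBCACBCACBCACBCACB ⇒ CA·CB·CA·CB·CA·CB·CA·CB·CA·CB·CA·CB·CA·CB·CA·CB·CA·CB·CA·CB·CA·CB·CA·CB·CA·CB·CA·CB·CA·CB·CA·CB·CA·CB·CA·CB·CA·CB·CA·CB·CA·CB·CA·CB·CA·CB·CA·CB·CA·CB·CA·CB·CA·CB·CA·CB·CA·CB·CA·CB·CA·CB·CA·CB
    A ↦ CB
    B ↦ CB
    C ↦ CA

A->CB, B->CB, C->CA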